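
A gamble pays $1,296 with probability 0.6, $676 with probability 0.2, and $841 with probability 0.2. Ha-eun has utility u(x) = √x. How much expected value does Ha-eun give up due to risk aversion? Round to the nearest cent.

$18.24

E[u] = 0.6·√1296 + 0.2·√676 + 0.2·√841 = 0.6·36 + 0.2·26 + 0.2·29 = 32.6
CE = (32.6)² = 1062.76
Risk premium = EV − CE = 1081 − 1062.76 = 18.24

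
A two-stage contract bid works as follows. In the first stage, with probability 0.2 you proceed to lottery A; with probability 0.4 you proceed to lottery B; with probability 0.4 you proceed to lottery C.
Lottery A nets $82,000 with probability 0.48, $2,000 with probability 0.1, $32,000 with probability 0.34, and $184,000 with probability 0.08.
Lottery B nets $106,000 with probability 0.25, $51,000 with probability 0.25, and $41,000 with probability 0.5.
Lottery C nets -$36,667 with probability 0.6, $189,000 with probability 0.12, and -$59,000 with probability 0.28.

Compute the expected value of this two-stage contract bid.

$30,595.92

EV(A) = 0.48 × 82000 + 0.1 × 2000 + 0.34 × 32000 + 0.08 × 184000 = 39360 + 200 + 10880 + 14720 = 65160
EV(B) = 0.25 × 106000 + 0.25 × 51000 + 0.5 × 41000 = 26500 + 12750 + 20500 = 59750
EV(C) = 0.6 × (-36667) + 0.12 × 189000 + 0.28 × (-59000) = -22000.2 + 22680 − 16520 = -15840.2
Overall = 0.2 × 65160 + 0.4 × 59750 + 0.4 × (-15840.2) = 13032 + 23900 − 6336.08 = 30595.92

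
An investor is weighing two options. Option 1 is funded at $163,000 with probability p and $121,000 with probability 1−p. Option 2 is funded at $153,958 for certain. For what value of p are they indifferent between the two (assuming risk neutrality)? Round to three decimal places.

p·163000 + (1−p)·121000 = 153958
42000p + 121000 = 153958
p = (153958 − 121000) / 42000

p = 0.785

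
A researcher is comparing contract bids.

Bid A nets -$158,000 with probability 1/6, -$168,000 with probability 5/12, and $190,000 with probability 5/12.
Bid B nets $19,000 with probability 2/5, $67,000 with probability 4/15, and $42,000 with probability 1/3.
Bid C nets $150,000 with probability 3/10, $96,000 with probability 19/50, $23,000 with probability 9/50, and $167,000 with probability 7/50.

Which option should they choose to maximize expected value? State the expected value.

Bid C ($109,000)

Bid A = 1/6 × (-158000) + 5/12 × (-168000) + 5/12 × 190000 = -26333.3333 − 70000 + 79166.6667 = -17166.6667
Bid B = 2/5 × 19000 + 4/15 × 67000 + 1/3 × 42000 = 7600 + 17866.6667 + 14000 = 39466.6667
Bid C = 3/10 × 150000 + 19/50 × 96000 + 9/50 × 23000 + 7/50 × 167000 = 45000 + 36480 + 4140 + 23380 = 109000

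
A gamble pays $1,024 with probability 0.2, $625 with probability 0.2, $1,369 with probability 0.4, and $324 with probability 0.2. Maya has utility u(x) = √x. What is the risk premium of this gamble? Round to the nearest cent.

$54.16

E[u] = 0.2·√1024 + 0.2·√625 + 0.4·√1369 + 0.2·√324 = 0.2·32 + 0.2·25 + 0.4·37 + 0.2·18 = 29.8
CE = (29.8)² = 888.04
Risk premium = EV − CE = 942.2 − 888.04 = 54.16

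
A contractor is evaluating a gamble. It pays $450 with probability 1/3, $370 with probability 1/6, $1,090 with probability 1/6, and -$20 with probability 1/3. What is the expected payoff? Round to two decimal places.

EV = 1/3 × 450 + 1/6 × 370 + 1/6 × 1090 + 1/3 × (-20) = 150 + 61.6667 + 181.6667 − 6.6667 = 386.6667

$386.67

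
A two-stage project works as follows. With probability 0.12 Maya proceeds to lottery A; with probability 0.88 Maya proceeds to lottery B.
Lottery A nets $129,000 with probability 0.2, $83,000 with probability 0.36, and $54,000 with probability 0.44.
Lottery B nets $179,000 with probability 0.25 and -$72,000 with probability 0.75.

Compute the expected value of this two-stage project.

EV(A) = 0.2 × 129000 + 0.36 × 83000 + 0.44 × 54000 = 25800 + 29880 + 23760 = 79440
EV(B) = 0.25 × 179000 + 0.75 × (-72000) = 44750 − 54000 = -9250
Overall = 0.12 × 79440 + 0.88 × (-9250) = 9532.8 − 8140 = 1392.8

$1,392.80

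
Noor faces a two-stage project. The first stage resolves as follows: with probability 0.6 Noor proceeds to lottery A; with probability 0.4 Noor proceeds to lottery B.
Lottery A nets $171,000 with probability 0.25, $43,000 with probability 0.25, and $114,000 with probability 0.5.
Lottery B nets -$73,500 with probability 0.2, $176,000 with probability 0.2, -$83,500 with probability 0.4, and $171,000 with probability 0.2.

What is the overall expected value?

$74,820

EV(A) = 0.25 × 171000 + 0.25 × 43000 + 0.5 × 114000 = 42750 + 10750 + 57000 = 110500
EV(B) = 0.2 × (-73500) + 0.2 × 176000 + 0.4 × (-83500) + 0.2 × 171000 = -14700 + 35200 − 33400 + 34200 = 21300
Overall = 0.6 × 110500 + 0.4 × 21300 = 66300 + 8520 = 74820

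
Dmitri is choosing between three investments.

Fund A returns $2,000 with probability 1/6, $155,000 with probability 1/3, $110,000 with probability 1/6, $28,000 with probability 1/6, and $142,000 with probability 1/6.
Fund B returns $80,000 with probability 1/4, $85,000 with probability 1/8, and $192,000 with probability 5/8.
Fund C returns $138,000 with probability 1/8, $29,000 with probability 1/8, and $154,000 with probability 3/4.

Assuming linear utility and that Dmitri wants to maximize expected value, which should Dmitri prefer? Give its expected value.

Fund A = 1/6 × 2000 + 1/3 × 155000 + 1/6 × 110000 + 1/6 × 28000 + 1/6 × 142000 = 333.3333 + 51666.6667 + 18333.3333 + 4666.6667 + 23666.6667 = 98666.6667
Fund B = 1/4 × 80000 + 1/8 × 85000 + 5/8 × 192000 = 20000 + 10625 + 120000 = 150625
Fund C = 1/8 × 138000 + 1/8 × 29000 + 3/4 × 154000 = 17250 + 3625 + 115500 = 136375

Fund B ($150,625)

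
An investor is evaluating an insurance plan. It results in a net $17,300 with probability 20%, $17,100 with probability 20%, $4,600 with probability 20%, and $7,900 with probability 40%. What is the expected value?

$10,960

EV = 0.2 × 17300 + 0.2 × 17100 + 0.2 × 4600 + 0.4 × 7900 = 3460 + 3420 + 920 + 3160 = 10960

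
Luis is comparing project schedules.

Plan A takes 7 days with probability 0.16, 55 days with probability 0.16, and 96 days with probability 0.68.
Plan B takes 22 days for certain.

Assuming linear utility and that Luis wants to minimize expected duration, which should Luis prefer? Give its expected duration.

Plan A = 0.16 × 7 + 0.16 × 55 + 0.68 × 96 = 1.12 + 8.8 + 65.28 = 75.2
Plan B: 22 (certain)

Plan B (22 days)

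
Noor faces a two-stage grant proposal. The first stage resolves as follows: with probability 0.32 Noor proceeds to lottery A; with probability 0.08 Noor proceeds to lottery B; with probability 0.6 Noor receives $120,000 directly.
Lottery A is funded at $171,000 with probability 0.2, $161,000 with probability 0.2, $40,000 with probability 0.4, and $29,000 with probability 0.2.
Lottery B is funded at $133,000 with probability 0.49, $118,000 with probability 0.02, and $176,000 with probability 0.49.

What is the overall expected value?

EV(A) = 0.2 × 171000 + 0.2 × 161000 + 0.4 × 40000 + 0.2 × 29000 = 34200 + 32200 + 16000 + 5800 = 88200
EV(B) = 0.49 × 133000 + 0.02 × 118000 + 0.49 × 176000 = 65170 + 2360 + 86240 = 153770
Branch C: 120000 (certain)
Overall = 0.32 × 88200 + 0.08 × 153770 + 0.6 × 120000 = 28224 + 12301.6 + 72000 = 112525.6

$112,525.60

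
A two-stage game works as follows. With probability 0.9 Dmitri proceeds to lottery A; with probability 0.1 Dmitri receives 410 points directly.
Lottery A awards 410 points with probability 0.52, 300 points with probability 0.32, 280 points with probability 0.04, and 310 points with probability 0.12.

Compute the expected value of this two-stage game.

EV(A) = 0.52 × 410 + 0.32 × 300 + 0.04 × 280 + 0.12 × 310 = 213.2 + 96 + 11.2 + 37.2 = 357.6
Branch B: 410 (certain)
Overall = 0.9 × 357.6 + 0.1 × 410 = 321.84 + 41 = 362.84

362.84 points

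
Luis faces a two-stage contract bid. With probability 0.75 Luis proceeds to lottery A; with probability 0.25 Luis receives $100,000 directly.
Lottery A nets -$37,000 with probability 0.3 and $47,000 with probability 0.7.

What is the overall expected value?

$41,350

EV(A) = 0.3 × (-37000) + 0.7 × 47000 = -11100 + 32900 = 21800
Branch B: 100000 (certain)
Overall = 0.75 × 21800 + 0.25 × 100000 = 16350 + 25000 = 41350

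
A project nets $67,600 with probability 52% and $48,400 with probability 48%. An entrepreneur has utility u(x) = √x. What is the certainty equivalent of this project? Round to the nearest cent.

$57,984.64

E[u] = 0.52·√67600 + 0.48·√48400 = 0.52·260 + 0.48·220 = 240.8
CE = (240.8)² = 57984.64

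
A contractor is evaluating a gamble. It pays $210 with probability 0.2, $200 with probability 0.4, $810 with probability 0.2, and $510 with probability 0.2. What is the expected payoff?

EV = 0.2 × 210 + 0.4 × 200 + 0.2 × 810 + 0.2 × 510 = 42 + 80 + 162 + 102 = 386

$386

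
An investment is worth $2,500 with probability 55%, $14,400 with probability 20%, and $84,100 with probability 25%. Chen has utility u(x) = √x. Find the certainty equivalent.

$15,376

E[u] = 0.55·√2500 + 0.2·√14400 + 0.25·√84100 = 0.55·50 + 0.2·120 + 0.25·290 = 124
CE = (124)² = 15376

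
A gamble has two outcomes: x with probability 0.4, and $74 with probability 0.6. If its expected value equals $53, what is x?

0.4·x + 0.6·74 = 53
0.4·x = 53 − 44.4 = 8.6
x = 8.6 / 0.4 = 21.5

x = $21.50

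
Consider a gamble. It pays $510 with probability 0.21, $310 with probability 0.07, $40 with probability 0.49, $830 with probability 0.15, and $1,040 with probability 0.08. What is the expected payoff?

$356.10

EV = 0.21 × 510 + 0.07 × 310 + 0.49 × 40 + 0.15 × 830 + 0.08 × 1040 = 107.1 + 21.7 + 19.6 + 124.5 + 83.2 = 356.1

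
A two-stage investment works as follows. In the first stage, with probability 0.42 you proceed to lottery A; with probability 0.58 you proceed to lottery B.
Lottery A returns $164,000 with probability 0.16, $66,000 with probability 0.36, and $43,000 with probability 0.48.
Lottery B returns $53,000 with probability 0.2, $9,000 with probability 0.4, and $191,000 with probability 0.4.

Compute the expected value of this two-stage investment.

EV(A) = 0.16 × 164000 + 0.36 × 66000 + 0.48 × 43000 = 26240 + 23760 + 20640 = 70640
EV(B) = 0.2 × 53000 + 0.4 × 9000 + 0.4 × 191000 = 10600 + 3600 + 76400 = 90600
Overall = 0.42 × 70640 + 0.58 × 90600 = 29668.8 + 52548 = 82216.8

$82,216.80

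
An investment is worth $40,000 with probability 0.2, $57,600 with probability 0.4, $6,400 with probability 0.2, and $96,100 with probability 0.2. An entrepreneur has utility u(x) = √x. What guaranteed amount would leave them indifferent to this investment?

$45,796

E[u] = 0.2·√40000 + 0.4·√57600 + 0.2·√6400 + 0.2·√96100 = 0.2·200 + 0.4·240 + 0.2·80 + 0.2·310 = 214
CE = (214)² = 45796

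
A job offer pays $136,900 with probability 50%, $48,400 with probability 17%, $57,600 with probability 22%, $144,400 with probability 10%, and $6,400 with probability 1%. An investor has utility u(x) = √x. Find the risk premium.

E[u] = 0.5·√136900 + 0.17·√48400 + 0.22·√57600 + 0.1·√144400 + 0.01·√6400 = 0.5·370 + 0.17·220 + 0.22·240 + 0.1·380 + 0.01·80 = 314
CE = (314)² = 98596
Risk premium = EV − CE = 103854 − 98596 = 5258

$5,258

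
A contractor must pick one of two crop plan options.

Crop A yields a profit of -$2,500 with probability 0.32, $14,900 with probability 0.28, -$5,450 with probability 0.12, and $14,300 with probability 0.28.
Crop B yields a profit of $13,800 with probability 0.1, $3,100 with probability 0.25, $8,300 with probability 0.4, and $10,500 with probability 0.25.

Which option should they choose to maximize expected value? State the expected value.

Crop B ($8,100)

Crop A = 0.32 × (-2500) + 0.28 × 14900 + 0.12 × (-5450) + 0.28 × 14300 = -800 + 4172 − 654 + 4004 = 6722
Crop B = 0.1 × 13800 + 0.25 × 3100 + 0.4 × 8300 + 0.25 × 10500 = 1380 + 775 + 3320 + 2625 = 8100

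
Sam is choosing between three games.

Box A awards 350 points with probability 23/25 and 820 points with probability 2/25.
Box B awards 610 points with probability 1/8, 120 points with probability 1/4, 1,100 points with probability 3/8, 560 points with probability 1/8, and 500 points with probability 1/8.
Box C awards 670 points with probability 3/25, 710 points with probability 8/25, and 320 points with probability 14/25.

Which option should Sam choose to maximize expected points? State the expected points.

Box B (651.25 points)

Box A = 23/25 × 350 + 2/25 × 820 = 322 + 65.6 = 387.6
Box B = 1/8 × 610 + 1/4 × 120 + 3/8 × 1100 + 1/8 × 560 + 1/8 × 500 = 76.25 + 30 + 412.5 + 70 + 62.5 = 651.25
Box C = 3/25 × 670 + 8/25 × 710 + 14/25 × 320 = 80.4 + 227.2 + 179.2 = 486.8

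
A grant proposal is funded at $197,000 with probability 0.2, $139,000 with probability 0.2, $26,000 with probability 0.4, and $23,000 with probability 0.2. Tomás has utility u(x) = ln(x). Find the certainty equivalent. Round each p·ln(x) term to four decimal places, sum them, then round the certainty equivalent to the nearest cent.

$53,183.32

E[u] = 0.2·ln(197000) + 0.2·ln(139000) + 0.4·ln(26000) + 0.2·ln(23000) = 2.4382 + 2.3684 + 4.0663 + 2.0086 = 10.8815
CE = e^10.8815 ≈ 53183.32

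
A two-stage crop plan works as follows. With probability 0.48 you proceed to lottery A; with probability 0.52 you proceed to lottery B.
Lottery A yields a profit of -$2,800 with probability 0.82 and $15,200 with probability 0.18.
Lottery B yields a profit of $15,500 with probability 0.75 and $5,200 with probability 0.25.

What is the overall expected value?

EV(A) = 0.82 × (-2800) + 0.18 × 15200 = -2296 + 2736 = 440
EV(B) = 0.75 × 15500 + 0.25 × 5200 = 11625 + 1300 = 12925
Overall = 0.48 × 440 + 0.52 × 12925 = 211.2 + 6721 = 6932.2

$6,932.20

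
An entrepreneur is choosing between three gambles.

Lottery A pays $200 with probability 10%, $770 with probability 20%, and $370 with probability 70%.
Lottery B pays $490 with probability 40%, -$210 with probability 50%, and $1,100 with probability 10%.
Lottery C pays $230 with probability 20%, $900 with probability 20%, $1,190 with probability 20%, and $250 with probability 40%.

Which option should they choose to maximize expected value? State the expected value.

Lottery C ($564)

Lottery A = 0.1 × 200 + 0.2 × 770 + 0.7 × 370 = 20 + 154 + 259 = 433
Lottery B = 0.4 × 490 + 0.5 × (-210) + 0.1 × 1100 = 196 − 105 + 110 = 201
Lottery C = 0.2 × 230 + 0.2 × 900 + 0.2 × 1190 + 0.4 × 250 = 46 + 180 + 238 + 100 = 564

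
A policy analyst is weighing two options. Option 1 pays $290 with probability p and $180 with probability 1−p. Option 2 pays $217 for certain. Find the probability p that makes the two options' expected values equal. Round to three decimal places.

p·290 + (1−p)·180 = 217
110p + 180 = 217
p = (217 − 180) / 110

p = 0.336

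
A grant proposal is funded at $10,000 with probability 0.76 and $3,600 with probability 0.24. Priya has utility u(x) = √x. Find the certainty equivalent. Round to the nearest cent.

$8,172.16

E[u] = 0.76·√10000 + 0.24·√3600 = 0.76·100 + 0.24·60 = 90.4
CE = (90.4)² = 8172.16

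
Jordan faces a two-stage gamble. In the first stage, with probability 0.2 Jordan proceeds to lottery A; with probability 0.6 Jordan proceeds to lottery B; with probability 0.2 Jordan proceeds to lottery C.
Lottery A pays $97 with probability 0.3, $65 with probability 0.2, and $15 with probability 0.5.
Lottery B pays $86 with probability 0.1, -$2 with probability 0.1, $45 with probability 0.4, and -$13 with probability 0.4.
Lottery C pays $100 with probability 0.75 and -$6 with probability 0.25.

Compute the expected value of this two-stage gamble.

EV(A) = 0.3 × 97 + 0.2 × 65 + 0.5 × 15 = 29.1 + 13 + 7.5 = 49.6
EV(B) = 0.1 × 86 + 0.1 × (-2) + 0.4 × 45 + 0.4 × (-13) = 8.6 − 0.2 + 18 − 5.2 = 21.2
EV(C) = 0.75 × 100 + 0.25 × (-6) = 75 − 1.5 = 73.5
Overall = 0.2 × 49.6 + 0.6 × 21.2 + 0.2 × 73.5 = 9.92 + 12.72 + 14.7 = 37.34

$37.34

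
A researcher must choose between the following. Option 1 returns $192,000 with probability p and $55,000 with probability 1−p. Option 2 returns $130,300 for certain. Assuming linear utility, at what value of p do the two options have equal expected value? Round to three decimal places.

p = 0.550

p·192000 + (1−p)·55000 = 130300
137000p + 55000 = 130300
p = (130300 − 55000) / 137000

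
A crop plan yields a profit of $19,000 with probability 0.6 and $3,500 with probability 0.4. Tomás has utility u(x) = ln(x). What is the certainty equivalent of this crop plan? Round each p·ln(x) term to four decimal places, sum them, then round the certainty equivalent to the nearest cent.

E[u] = 0.6·ln(19000) + 0.4·ln(3500) = 5.9113 + 3.2642 = 9.1755
CE = e^9.1755 ≈ 9657.60

$9,657.60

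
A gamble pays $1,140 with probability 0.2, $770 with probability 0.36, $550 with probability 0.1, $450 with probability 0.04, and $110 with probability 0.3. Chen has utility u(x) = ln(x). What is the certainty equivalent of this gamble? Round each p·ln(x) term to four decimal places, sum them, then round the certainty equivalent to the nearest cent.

E[u] = 0.2·ln(1140) + 0.36·ln(770) + 0.1·ln(550) + 0.04·ln(450) + 0.3·ln(110) = 1.4078 + 2.3927 + 0.6310 + 0.2444 + 1.4101 = 6.0860
CE = e^6.0860 ≈ 439.66

$439.66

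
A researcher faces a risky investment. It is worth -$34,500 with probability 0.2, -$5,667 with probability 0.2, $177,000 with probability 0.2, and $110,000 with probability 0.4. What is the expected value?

$71,366.60

EV = 0.2 × (-34500) + 0.2 × (-5667) + 0.2 × 177000 + 0.4 × 110000 = -6900 − 1133.4 + 35400 + 44000 = 71366.6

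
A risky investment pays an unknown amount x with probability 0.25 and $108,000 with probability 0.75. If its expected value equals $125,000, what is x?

x = $176,000

0.25·x + 0.75·108000 = 125000
0.25·x = 125000 − 81000 = 44000
x = 44000 / 0.25 = 176000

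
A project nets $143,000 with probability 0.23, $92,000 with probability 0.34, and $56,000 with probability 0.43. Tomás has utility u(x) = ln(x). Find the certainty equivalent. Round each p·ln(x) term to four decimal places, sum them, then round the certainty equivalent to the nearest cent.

E[u] = 0.23·ln(143000) + 0.34·ln(92000) + 0.43·ln(56000) = 2.7302 + 3.8860 + 4.7012 = 11.3174
CE = e^11.3174 ≈ 82240.24

$82,240.24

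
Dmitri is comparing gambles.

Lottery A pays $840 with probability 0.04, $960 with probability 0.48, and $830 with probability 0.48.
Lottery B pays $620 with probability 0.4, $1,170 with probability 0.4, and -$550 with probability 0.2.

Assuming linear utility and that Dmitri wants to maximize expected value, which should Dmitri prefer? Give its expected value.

Lottery A = 0.04 × 840 + 0.48 × 960 + 0.48 × 830 = 33.6 + 460.8 + 398.4 = 892.8
Lottery B = 0.4 × 620 + 0.4 × 1170 + 0.2 × (-550) = 248 + 468 − 110 = 606

Lottery A ($892.80)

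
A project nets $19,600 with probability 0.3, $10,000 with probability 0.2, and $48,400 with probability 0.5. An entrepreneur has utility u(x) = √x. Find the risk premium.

E[u] = 0.3·√19600 + 0.2·√10000 + 0.5·√48400 = 0.3·140 + 0.2·100 + 0.5·220 = 172
CE = (172)² = 29584
Risk premium = EV − CE = 32080 − 29584 = 2496

$2,496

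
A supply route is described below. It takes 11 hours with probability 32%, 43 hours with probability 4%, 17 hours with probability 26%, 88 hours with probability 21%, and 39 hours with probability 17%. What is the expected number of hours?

34.77 hours

EV = 0.32 × 11 + 0.04 × 43 + 0.26 × 17 + 0.21 × 88 + 0.17 × 39 = 3.52 + 1.72 + 4.42 + 18.48 + 6.63 = 34.77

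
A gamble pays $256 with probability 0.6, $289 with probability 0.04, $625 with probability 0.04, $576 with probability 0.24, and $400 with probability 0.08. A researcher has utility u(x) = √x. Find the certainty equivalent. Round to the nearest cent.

$347.45

E[u] = 0.6·√256 + 0.04·√289 + 0.04·√625 + 0.24·√576 + 0.08·√400 = 0.6·16 + 0.04·17 + 0.04·25 + 0.24·24 + 0.08·20 = 18.64
CE = (18.64)² = 347.4496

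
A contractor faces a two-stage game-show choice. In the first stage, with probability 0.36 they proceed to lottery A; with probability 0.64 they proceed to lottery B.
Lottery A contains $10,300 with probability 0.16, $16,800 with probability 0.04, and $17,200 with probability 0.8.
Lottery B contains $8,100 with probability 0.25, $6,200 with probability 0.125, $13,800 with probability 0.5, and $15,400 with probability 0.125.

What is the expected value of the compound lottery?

EV(A) = 0.16 × 10300 + 0.04 × 16800 + 0.8 × 17200 = 1648 + 672 + 13760 = 16080
EV(B) = 0.25 × 8100 + 0.125 × 6200 + 0.5 × 13800 + 0.125 × 15400 = 2025 + 775 + 6900 + 1925 = 11625
Overall = 0.36 × 16080 + 0.64 × 11625 = 5788.8 + 7440 = 13228.8

$13,228.80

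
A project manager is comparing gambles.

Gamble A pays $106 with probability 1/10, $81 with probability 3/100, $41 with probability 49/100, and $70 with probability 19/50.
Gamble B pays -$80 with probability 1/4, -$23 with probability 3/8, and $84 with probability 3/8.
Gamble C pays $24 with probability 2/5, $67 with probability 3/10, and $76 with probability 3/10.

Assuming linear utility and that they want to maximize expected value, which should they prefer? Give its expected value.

Gamble A = 1/10 × 106 + 3/100 × 81 + 49/100 × 41 + 19/50 × 70 = 10.6 + 2.43 + 20.09 + 26.6 = 59.72
Gamble B = 1/4 × (-80) + 3/8 × (-23) + 3/8 × 84 = -20 − 8.625 + 31.5 = 2.875
Gamble C = 2/5 × 24 + 3/10 × 67 + 3/10 × 76 = 9.6 + 20.1 + 22.8 = 52.5

Gamble A ($59.72)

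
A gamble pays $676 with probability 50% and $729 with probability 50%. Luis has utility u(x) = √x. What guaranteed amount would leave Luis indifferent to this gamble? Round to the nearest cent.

$702.25

E[u] = 0.5·√676 + 0.5·√729 = 0.5·26 + 0.5·27 = 26.5
CE = (26.5)² = 702.25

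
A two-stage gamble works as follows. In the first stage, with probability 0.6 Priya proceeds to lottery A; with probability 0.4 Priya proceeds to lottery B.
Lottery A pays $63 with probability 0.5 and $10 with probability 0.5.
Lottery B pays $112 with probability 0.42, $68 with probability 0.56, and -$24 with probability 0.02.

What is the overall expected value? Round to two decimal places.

$55.76

EV(A) = 0.5 × 63 + 0.5 × 10 = 31.5 + 5 = 36.5
EV(B) = 0.42 × 112 + 0.56 × 68 + 0.02 × (-24) = 47.04 + 38.08 − 0.48 = 84.64
Overall = 0.6 × 36.5 + 0.4 × 84.64 = 21.9 + 33.856 = 55.756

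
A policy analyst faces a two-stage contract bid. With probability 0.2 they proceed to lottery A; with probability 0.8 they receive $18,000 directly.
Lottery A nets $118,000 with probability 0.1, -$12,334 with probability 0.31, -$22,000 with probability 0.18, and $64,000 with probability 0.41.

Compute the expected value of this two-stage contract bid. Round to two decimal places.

$20,451.29

EV(A) = 0.1 × 118000 + 0.31 × (-12334) + 0.18 × (-22000) + 0.41 × 64000 = 11800 − 3823.54 − 3960 + 26240 = 30256.46
Branch B: 18000 (certain)
Overall = 0.2 × 30256.46 + 0.8 × 18000 = 6051.292 + 14400 = 20451.292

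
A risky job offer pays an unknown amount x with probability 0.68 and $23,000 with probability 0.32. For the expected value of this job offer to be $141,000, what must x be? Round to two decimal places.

x = $196,529.41

0.68·x + 0.32·23000 = 141000
0.68·x = 141000 − 7360 = 133640
x = 133640 / 0.68 = 196529.4118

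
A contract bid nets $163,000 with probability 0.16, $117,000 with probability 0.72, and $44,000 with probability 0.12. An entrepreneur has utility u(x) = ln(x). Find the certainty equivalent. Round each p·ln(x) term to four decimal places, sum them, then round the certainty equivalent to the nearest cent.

E[u] = 0.16·ln(163000) + 0.72·ln(117000) + 0.12·ln(44000) = 1.9202 + 8.4023 + 1.2830 = 11.6055
CE = e^11.6055 ≈ 109699.49

$109,699.49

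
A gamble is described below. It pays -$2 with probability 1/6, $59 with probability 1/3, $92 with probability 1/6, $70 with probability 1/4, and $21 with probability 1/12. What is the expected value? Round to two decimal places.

$53.92

EV = 1/6 × (-2) + 1/3 × 59 + 1/6 × 92 + 1/4 × 70 + 1/12 × 21 = -0.3333 + 19.6667 + 15.3333 + 17.5 + 1.75 = 53.9167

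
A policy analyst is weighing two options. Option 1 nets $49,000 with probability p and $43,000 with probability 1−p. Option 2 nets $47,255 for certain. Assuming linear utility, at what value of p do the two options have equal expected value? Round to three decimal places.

p·49000 + (1−p)·43000 = 47255
6000p + 43000 = 47255
p = (47255 − 43000) / 6000

p = 0.709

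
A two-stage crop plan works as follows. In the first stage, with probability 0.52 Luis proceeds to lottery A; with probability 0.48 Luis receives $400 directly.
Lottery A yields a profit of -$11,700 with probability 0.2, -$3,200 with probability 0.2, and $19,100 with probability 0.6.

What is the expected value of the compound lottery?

$4,601.60

EV(A) = 0.2 × (-11700) + 0.2 × (-3200) + 0.6 × 19100 = -2340 − 640 + 11460 = 8480
Branch B: 400 (certain)
Overall = 0.52 × 8480 + 0.48 × 400 = 4409.6 + 192 = 4601.6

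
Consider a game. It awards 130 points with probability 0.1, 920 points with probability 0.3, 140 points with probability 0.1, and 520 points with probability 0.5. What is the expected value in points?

EV = 0.1 × 130 + 0.3 × 920 + 0.1 × 140 + 0.5 × 520 = 13 + 276 + 14 + 260 = 563

563 points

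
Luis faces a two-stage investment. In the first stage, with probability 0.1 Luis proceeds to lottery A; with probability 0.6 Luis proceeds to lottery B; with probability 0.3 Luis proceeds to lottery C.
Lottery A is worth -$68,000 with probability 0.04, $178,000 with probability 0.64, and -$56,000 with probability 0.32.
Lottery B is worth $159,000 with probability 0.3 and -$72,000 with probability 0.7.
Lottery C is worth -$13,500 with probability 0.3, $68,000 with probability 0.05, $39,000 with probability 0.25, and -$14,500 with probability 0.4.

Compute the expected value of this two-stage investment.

EV(A) = 0.04 × (-68000) + 0.64 × 178000 + 0.32 × (-56000) = -2720 + 113920 − 17920 = 93280
EV(B) = 0.3 × 159000 + 0.7 × (-72000) = 47700 − 50400 = -2700
EV(C) = 0.3 × (-13500) + 0.05 × 68000 + 0.25 × 39000 + 0.4 × (-14500) = -4050 + 3400 + 9750 − 5800 = 3300
Overall = 0.1 × 93280 + 0.6 × (-2700) + 0.3 × 3300 = 9328 − 1620 + 990 = 8698

$8,698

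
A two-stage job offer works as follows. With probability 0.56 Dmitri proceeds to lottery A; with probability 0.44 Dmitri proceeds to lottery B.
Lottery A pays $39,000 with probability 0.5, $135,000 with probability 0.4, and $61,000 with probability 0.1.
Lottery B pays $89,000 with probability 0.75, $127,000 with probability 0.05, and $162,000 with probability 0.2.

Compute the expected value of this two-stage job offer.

$90,996

EV(A) = 0.5 × 39000 + 0.4 × 135000 + 0.1 × 61000 = 19500 + 54000 + 6100 = 79600
EV(B) = 0.75 × 89000 + 0.05 × 127000 + 0.2 × 162000 = 66750 + 6350 + 32400 = 105500
Overall = 0.56 × 79600 + 0.44 × 105500 = 44576 + 46420 = 90996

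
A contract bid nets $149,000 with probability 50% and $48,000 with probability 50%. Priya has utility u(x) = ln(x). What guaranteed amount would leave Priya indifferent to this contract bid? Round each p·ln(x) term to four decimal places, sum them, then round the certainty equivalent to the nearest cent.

E[u] = 0.5·ln(149000) + 0.5·ln(48000) = 5.9559 + 5.3895 = 11.3454
CE = e^11.3454 ≈ 84575.51

$84,575.51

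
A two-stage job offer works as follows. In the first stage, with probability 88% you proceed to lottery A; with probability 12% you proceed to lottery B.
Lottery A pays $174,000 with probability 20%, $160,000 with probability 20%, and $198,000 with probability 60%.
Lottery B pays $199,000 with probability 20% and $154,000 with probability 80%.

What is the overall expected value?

EV(A) = 0.2 × 174000 + 0.2 × 160000 + 0.6 × 198000 = 34800 + 32000 + 118800 = 185600
EV(B) = 0.2 × 199000 + 0.8 × 154000 = 39800 + 123200 = 163000
Overall = 0.88 × 185600 + 0.12 × 163000 = 163328 + 19560 = 182888

$182,888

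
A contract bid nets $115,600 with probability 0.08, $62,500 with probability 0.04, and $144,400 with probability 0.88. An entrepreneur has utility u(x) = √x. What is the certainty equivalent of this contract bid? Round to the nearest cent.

$138,086.56

E[u] = 0.08·√115600 + 0.04·√62500 + 0.88·√144400 = 0.08·340 + 0.04·250 + 0.88·380 = 371.6
CE = (371.6)² = 138086.56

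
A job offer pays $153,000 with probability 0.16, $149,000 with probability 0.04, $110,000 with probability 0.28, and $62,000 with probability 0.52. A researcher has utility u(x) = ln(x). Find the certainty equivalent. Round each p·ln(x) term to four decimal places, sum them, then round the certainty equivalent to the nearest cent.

$87,116.36

E[u] = 0.16·ln(153000) + 0.04·ln(149000) + 0.28·ln(110000) + 0.52·ln(62000) = 1.9101 + 0.4765 + 3.2503 + 5.7381 = 11.3750
CE = e^11.3750 ≈ 87116.36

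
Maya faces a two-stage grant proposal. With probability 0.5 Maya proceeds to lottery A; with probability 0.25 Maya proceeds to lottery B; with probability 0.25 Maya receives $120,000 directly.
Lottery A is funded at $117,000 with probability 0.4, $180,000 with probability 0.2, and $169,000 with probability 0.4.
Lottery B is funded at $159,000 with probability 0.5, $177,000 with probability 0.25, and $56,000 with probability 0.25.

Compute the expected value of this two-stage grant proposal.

EV(A) = 0.4 × 117000 + 0.2 × 180000 + 0.4 × 169000 = 46800 + 36000 + 67600 = 150400
EV(B) = 0.5 × 159000 + 0.25 × 177000 + 0.25 × 56000 = 79500 + 44250 + 14000 = 137750
Branch C: 120000 (certain)
Overall = 0.5 × 150400 + 0.25 × 137750 + 0.25 × 120000 = 75200 + 34437.5 + 30000 = 139637.5

$139,637.50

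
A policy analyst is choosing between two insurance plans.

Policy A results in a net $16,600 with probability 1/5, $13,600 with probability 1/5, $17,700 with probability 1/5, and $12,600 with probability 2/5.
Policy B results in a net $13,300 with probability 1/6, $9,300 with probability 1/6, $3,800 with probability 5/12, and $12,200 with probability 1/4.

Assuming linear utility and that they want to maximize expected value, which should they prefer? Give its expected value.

Policy A ($14,620)

Policy A = 1/5 × 16600 + 1/5 × 13600 + 1/5 × 17700 + 2/5 × 12600 = 3320 + 2720 + 3540 + 5040 = 14620
Policy B = 1/6 × 13300 + 1/6 × 9300 + 5/12 × 3800 + 1/4 × 12200 = 2216.6667 + 1550 + 1583.3333 + 3050 = 8400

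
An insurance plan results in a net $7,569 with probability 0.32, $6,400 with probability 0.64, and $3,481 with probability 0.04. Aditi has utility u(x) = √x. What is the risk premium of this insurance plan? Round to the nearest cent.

$31.36

E[u] = 0.32·√7569 + 0.64·√6400 + 0.04·√3481 = 0.32·87 + 0.64·80 + 0.04·59 = 81.4
CE = (81.4)² = 6625.96
Risk premium = EV − CE = 6657.32 − 6625.96 = 31.36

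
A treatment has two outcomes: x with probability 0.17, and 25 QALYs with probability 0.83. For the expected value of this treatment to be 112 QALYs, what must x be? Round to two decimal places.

x = 536.76 QALYs

0.17·x + 0.83·25 = 112
0.17·x = 112 − 20.75 = 91.25
x = 91.25 / 0.17 = 536.7647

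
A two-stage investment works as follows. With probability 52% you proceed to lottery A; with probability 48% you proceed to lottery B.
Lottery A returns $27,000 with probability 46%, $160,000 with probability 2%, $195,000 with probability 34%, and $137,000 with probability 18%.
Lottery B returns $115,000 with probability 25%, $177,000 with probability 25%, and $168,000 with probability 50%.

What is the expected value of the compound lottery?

EV(A) = 0.46 × 27000 + 0.02 × 160000 + 0.34 × 195000 + 0.18 × 137000 = 12420 + 3200 + 66300 + 24660 = 106580
EV(B) = 0.25 × 115000 + 0.25 × 177000 + 0.5 × 168000 = 28750 + 44250 + 84000 = 157000
Overall = 0.52 × 106580 + 0.48 × 157000 = 55421.6 + 75360 = 130781.6

$130,781.60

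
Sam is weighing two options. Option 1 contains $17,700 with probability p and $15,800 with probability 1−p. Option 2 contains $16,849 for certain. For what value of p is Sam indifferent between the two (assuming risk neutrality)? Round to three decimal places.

p·17700 + (1−p)·15800 = 16849
1900p + 15800 = 16849
p = (16849 − 15800) / 1900

p = 0.552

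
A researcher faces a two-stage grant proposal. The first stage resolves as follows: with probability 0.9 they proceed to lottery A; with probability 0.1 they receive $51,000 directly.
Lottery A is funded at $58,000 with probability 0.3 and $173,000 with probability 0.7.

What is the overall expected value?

EV(A) = 0.3 × 58000 + 0.7 × 173000 = 17400 + 121100 = 138500
Branch B: 51000 (certain)
Overall = 0.9 × 138500 + 0.1 × 51000 = 124650 + 5100 = 129750

$129,750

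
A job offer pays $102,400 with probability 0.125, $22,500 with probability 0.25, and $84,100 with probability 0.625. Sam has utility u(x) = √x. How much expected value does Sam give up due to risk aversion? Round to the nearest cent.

$4,035.94

E[u] = 0.125·√102400 + 0.25·√22500 + 0.625·√84100 = 0.125·320 + 0.25·150 + 0.625·290 = 258.75
CE = (258.75)² = 66951.5625
Risk premium = EV − CE = 70987.5 − 66951.5625 = 4035.9375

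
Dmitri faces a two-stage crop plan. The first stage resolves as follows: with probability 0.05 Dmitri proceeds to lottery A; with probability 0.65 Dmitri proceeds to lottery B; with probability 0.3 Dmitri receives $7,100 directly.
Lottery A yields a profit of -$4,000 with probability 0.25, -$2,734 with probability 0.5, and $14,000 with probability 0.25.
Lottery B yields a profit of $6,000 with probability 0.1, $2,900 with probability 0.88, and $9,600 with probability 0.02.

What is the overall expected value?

$4,360.25

EV(A) = 0.25 × (-4000) + 0.5 × (-2734) + 0.25 × 14000 = -1000 − 1367 + 3500 = 1133
EV(B) = 0.1 × 6000 + 0.88 × 2900 + 0.02 × 9600 = 600 + 2552 + 192 = 3344
Branch C: 7100 (certain)
Overall = 0.05 × 1133 + 0.65 × 3344 + 0.3 × 7100 = 56.65 + 2173.6 + 2130 = 4360.25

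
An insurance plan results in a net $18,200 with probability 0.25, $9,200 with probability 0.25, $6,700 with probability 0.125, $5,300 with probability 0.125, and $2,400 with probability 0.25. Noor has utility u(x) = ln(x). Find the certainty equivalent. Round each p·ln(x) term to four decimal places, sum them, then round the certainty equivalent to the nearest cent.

E[u] = 0.25·ln(18200) + 0.25·ln(9200) + 0.125·ln(6700) + 0.125·ln(5300) + 0.25·ln(2400) = 2.4523 + 2.2817 + 1.1012 + 1.0719 + 1.9458 = 8.8529
CE = e^8.8529 ≈ 6994.64

$6,994.64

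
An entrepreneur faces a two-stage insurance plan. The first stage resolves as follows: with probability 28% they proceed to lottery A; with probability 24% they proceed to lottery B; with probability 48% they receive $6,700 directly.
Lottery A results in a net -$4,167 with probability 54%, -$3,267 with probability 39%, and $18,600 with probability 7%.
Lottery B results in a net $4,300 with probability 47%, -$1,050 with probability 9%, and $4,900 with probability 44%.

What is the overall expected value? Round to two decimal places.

EV(A) = 0.54 × (-4167) + 0.39 × (-3267) + 0.07 × 18600 = -2250.18 − 1274.13 + 1302 = -2222.31
EV(B) = 0.47 × 4300 + 0.09 × (-1050) + 0.44 × 4900 = 2021 − 94.5 + 2156 = 4082.5
Branch C: 6700 (certain)
Overall = 0.28 × (-2222.31) + 0.24 × 4082.5 + 0.48 × 6700 = -622.2468 + 979.8 + 3216 = 3573.5532

$3,573.55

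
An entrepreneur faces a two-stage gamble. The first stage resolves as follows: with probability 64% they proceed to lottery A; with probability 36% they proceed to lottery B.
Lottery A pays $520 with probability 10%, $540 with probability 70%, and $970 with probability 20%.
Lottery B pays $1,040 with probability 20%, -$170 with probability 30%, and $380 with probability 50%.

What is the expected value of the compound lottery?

$524.28

EV(A) = 0.1 × 520 + 0.7 × 540 + 0.2 × 970 = 52 + 378 + 194 = 624
EV(B) = 0.2 × 1040 + 0.3 × (-170) + 0.5 × 380 = 208 − 51 + 190 = 347
Overall = 0.64 × 624 + 0.36 × 347 = 399.36 + 124.92 = 524.28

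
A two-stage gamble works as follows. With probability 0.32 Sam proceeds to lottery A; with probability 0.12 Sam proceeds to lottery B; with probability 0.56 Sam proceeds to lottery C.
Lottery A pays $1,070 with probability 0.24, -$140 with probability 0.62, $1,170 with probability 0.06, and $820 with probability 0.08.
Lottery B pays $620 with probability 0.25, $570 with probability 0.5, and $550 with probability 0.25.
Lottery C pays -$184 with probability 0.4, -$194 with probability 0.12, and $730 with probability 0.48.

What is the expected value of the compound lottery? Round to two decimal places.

EV(A) = 0.24 × 1070 + 0.62 × (-140) + 0.06 × 1170 + 0.08 × 820 = 256.8 − 86.8 + 70.2 + 65.6 = 305.8
EV(B) = 0.25 × 620 + 0.5 × 570 + 0.25 × 550 = 155 + 285 + 137.5 = 577.5
EV(C) = 0.4 × (-184) + 0.12 × (-194) + 0.48 × 730 = -73.6 − 23.28 + 350.4 = 253.52
Overall = 0.32 × 305.8 + 0.12 × 577.5 + 0.56 × 253.52 = 97.856 + 69.3 + 141.9712 = 309.1272

$309.13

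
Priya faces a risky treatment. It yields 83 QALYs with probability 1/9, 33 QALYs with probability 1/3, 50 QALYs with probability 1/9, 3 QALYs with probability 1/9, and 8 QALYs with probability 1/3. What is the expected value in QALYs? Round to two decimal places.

EV = 1/9 × 83 + 1/3 × 33 + 1/9 × 50 + 1/9 × 3 + 1/3 × 8 = 9.2222 + 11 + 5.5556 + 0.3333 + 2.6667 = 28.7778

28.78 QALYs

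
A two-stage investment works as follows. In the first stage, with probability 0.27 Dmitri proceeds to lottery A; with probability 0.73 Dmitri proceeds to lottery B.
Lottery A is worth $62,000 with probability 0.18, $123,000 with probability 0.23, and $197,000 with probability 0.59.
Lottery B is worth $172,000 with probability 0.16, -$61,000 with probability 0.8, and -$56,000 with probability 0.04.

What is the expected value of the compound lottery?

EV(A) = 0.18 × 62000 + 0.23 × 123000 + 0.59 × 197000 = 11160 + 28290 + 116230 = 155680
EV(B) = 0.16 × 172000 + 0.8 × (-61000) + 0.04 × (-56000) = 27520 − 48800 − 2240 = -23520
Overall = 0.27 × 155680 + 0.73 × (-23520) = 42033.6 − 17169.6 = 24864

$24,864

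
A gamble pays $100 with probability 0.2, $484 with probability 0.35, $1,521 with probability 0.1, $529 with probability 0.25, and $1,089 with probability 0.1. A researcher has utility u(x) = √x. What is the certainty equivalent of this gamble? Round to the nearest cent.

E[u] = 0.2·√100 + 0.35·√484 + 0.1·√1521 + 0.25·√529 + 0.1·√1089 = 0.2·10 + 0.35·22 + 0.1·39 + 0.25·23 + 0.1·33 = 22.65
CE = (22.65)² = 513.0225

$513.02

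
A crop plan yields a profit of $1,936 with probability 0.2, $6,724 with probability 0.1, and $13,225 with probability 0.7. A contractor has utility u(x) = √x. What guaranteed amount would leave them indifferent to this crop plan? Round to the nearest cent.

$9,506.25

E[u] = 0.2·√1936 + 0.1·√6724 + 0.7·√13225 = 0.2·44 + 0.1·82 + 0.7·115 = 97.5
CE = (97.5)² = 9506.25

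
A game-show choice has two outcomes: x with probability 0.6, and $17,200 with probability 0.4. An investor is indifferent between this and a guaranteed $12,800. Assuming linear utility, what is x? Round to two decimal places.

x = $9,866.67

0.6·x + 0.4·17200 = 12800
0.6·x = 12800 − 6880 = 5920
x = 5920 / 0.6 = 9866.6667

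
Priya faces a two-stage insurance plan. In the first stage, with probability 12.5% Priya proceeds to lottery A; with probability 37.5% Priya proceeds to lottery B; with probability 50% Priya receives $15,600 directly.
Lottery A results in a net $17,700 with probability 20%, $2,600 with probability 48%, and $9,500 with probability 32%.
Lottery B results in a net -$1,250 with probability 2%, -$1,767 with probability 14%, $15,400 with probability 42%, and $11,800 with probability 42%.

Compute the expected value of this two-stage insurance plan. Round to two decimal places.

EV(A) = 0.2 × 17700 + 0.48 × 2600 + 0.32 × 9500 = 3540 + 1248 + 3040 = 7828
EV(B) = 0.02 × (-1250) + 0.14 × (-1767) + 0.42 × 15400 + 0.42 × 11800 = -25 − 247.38 + 6468 + 4956 = 11151.62
Branch C: 15600 (certain)
Overall = 0.125 × 7828 + 0.375 × 11151.62 + 0.5 × 15600 = 978.5 + 4181.8575 + 7800 = 12960.3575

$12,960.36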